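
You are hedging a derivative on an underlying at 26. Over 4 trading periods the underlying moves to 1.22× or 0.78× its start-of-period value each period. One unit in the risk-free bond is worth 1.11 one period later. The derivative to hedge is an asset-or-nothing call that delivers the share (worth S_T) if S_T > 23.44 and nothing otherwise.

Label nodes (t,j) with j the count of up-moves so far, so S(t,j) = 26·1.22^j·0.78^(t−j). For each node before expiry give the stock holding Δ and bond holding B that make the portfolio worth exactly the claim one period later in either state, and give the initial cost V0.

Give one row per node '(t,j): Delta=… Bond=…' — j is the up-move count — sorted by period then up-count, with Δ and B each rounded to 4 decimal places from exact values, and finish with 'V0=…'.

Since d<R<u, set p* = (R−d)/(u−d) = 0.7500; price each node as the discounted p*-expectation of its children.
At expiry t=4: V(4,0)=0.0000, V(4,1)=0.0000, V(4,2)=23.5441, V(4,3)=36.8254, V(4,4)=57.5987
  t=3,j=0: stock 12.3384 → up 15.0528 (V=0.0000), down 9.6239 (V=0.0000). Price 0.0000; hedge Δ=0.0000, bond B=0.0000.
  t=3,j=1: stock 19.2984 → up 23.5441 (V=23.5441), down 15.0528 (V=0.0000). Price 15.9082; hedge Δ=2.7727, bond B=-37.6012.
  t=3,j=2: stock 30.1848 → up 36.8254 (V=36.8254), down 23.5441 (V=23.5441). Price 30.1848; hedge Δ=1.0000, bond B=0.0000.
  t=3,j=3: stock 47.2120 → up 57.5987 (V=57.5987), down 36.8254 (V=36.8254). Price 47.2120; hedge Δ=1.0000, bond B=0.0000.
  t=2,j=0: stock 15.8184 → up 19.2984 (V=15.9082), down 12.3384 (V=0.0000). Price 10.7488; hedge Δ=2.2856, bond B=-25.4062.
  t=2,j=1: stock 24.7416 → up 30.1848 (V=30.1848), down 19.2984 (V=15.9082). Price 23.9780; hedge Δ=1.3114, bond B=-8.4687.
  t=2,j=2: stock 38.6984 → up 47.2120 (V=47.2120), down 30.1848 (V=30.1848). Price 38.6984; hedge Δ=1.0000, bond B=0.0000.
  t=1,j=0: stock 20.2800 → up 24.7416 (V=23.9780), down 15.8184 (V=10.7488). Price 18.6223; hedge Δ=1.4826, bond B=-11.4442.
  t=1,j=1: stock 31.7200 → up 38.6984 (V=38.6984), down 24.7416 (V=23.9780). Price 31.5480; hedge Δ=1.0547, bond B=-1.9074.
  t=0,j=0: stock 26.0000 → up 31.7200 (V=31.5480), down 20.2800 (V=18.6223). Price 25.5104; hedge Δ=1.1299, bond B=-3.8663.
Check: Δ(0,0)·S0 + B(0,0) = 25.5104 = V0.

(0,0): Delta=1.1299 Bond=-3.8663
(1,0): Delta=1.4826 Bond=-11.4442
(1,1): Delta=1.0547 Bond=-1.9074
(2,0): Delta=2.2856 Bond=-25.4062
(2,1): Delta=1.3114 Bond=-8.4687
(2,2): Delta=1.0000 Bond=0.0000
(3,0): Delta=0.0000 Bond=0.0000
(3,1): Delta=2.7727 Bond=-37.6012
(3,2): Delta=1.0000 Bond=0.0000
(3,3): Delta=1.0000 Bond=0.0000
V0=25.5104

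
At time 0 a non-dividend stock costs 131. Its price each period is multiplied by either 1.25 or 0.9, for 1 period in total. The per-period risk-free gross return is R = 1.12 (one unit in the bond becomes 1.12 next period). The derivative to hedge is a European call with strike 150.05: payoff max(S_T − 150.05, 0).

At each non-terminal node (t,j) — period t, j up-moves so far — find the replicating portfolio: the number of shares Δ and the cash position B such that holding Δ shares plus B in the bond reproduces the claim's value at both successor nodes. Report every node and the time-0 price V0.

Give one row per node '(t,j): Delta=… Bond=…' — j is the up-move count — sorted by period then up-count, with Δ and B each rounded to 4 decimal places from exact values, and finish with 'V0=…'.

(0,0): Delta=0.2988 Bond=-31.4541
V0=7.6888

Since d<R<u, set p* = (R−d)/(u−d) = 0.6286; price each node as the discounted p*-expectation of its children.
Terminal payoffs: V(1,0)=0.0000, V(1,1)=13.7000
(0,0): S=131.0000. Δ = (V_up−V_dn)/(S_up−S_dn) = (13.7000−0.0000)/(163.7500−117.9000) = 0.2988. V = [p*·13.7000 + (1−p*)·0.0000]/1.12 = 7.6888. B = V − Δ·S = -31.4541.
Check: Δ(0,0)·S0 + B(0,0) = 7.6888 = V0.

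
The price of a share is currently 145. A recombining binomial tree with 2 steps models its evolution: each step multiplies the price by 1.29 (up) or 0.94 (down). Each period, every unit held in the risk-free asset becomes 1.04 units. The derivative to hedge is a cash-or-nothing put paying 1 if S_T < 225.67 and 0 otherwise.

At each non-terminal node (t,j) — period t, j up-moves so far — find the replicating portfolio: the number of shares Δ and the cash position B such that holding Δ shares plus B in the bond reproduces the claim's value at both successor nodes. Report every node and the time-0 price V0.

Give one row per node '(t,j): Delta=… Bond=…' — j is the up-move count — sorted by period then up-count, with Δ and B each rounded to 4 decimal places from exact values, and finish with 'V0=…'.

(0,0): Delta=-0.0054 Bond=1.6340
(1,0): Delta=0.0000 Bond=0.9615
(1,1): Delta=-0.0153 Bond=3.5440
V0=0.8491

Under the risk-neutral measure, an up-move has probability p* = (R−d)/(u−d) = 0.2857 and values discount at R = 1.04.
Payoff layer (t=2): V(2,0)=1.0000, V(2,1)=1.0000, V(2,2)=0.0000
(1,0): S=136.3000. Δ = (V_up−V_dn)/(S_up−S_dn) = (1.0000−1.0000)/(175.8270−128.1220) = 0.0000. V = [p*·1.0000 + (1−p*)·1.0000]/1.04 = 0.9615. B = V − Δ·S = 0.9615.
(1,1): S=187.0500. Δ = (V_up−V_dn)/(S_up−S_dn) = (0.0000−1.0000)/(241.2945−175.8270) = -0.0153. V = [p*·0.0000 + (1−p*)·1.0000]/1.04 = 0.6868. B = V − Δ·S = 3.5440.
(0,0): S=145.0000. Δ = (V_up−V_dn)/(S_up−S_dn) = (0.6868−0.9615)/(187.0500−136.3000) = -0.0054. V = [p*·0.6868 + (1−p*)·0.9615]/1.04 = 0.8491. B = V − Δ·S = 1.6340.
Check: Δ(0,0)·S0 + B(0,0) = 0.8491 = V0.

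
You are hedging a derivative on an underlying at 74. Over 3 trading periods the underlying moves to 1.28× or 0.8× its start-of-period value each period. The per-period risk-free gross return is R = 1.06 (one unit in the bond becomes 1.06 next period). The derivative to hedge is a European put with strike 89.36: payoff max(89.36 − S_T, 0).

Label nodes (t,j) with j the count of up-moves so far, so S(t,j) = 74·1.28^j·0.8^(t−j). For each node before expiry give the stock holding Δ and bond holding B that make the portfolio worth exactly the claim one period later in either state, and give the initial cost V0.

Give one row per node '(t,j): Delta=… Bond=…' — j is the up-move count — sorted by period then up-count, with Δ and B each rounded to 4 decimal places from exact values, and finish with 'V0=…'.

(0,0): Delta=-0.4772 Bond=47.7111
(1,0): Delta=-0.8627 Bond=73.3970
(1,1): Delta=-0.2733 Bond=31.2617
(2,0): Delta=-1.0000 Bond=84.3019
(2,1): Delta=-0.7901 Bond=72.2999
(2,2): Delta=0.0000 Bond=0.0000
V0=12.3981

Risk-neutral probability p* = (R−d)/(u−d) = (1.06−0.8)/(1.28−0.8) = 0.5417.
Terminal values V(3,·): V(3,0)=51.4720, V(3,1)=28.7392, V(3,2)=0.0000, V(3,3)=0.0000
Node (2,0) S=47.3600: V=(p*·28.7392+(1−p*)·51.4720)/1.06=36.9419; Δ=(28.7392−51.4720)/(60.6208−37.8880)=-1.0000; B=V−Δ·S=84.3019
Node (2,1) S=75.7760: V=(p*·0.0000+(1−p*)·28.7392)/1.06=12.4265; Δ=(0.0000−28.7392)/(96.9933−60.6208)=-0.7901; B=V−Δ·S=72.2999
Node (2,2) S=121.2416: V=(p*·0.0000+(1−p*)·0.0000)/1.06=0.0000; Δ=(0.0000−0.0000)/(155.1892−96.9933)=0.0000; B=V−Δ·S=0.0000
Node (1,0) S=59.2000: V=(p*·12.4265+(1−p*)·36.9419)/1.06=22.3233; Δ=(12.4265−36.9419)/(75.7760−47.3600)=-0.8627; B=V−Δ·S=73.3970
Node (1,1) S=94.7200: V=(p*·0.0000+(1−p*)·12.4265)/1.06=5.3731; Δ=(0.0000−12.4265)/(121.2416−75.7760)=-0.2733; B=V−Δ·S=31.2617
Node (0,0) S=74.0000: V=(p*·5.3731+(1−p*)·22.3233)/1.06=12.3981; Δ=(5.3731−22.3233)/(94.7200−59.2000)=-0.4772; B=V−Δ·S=47.7111
Self-financing check: at every node Δ·S+B equals the discounted successor values.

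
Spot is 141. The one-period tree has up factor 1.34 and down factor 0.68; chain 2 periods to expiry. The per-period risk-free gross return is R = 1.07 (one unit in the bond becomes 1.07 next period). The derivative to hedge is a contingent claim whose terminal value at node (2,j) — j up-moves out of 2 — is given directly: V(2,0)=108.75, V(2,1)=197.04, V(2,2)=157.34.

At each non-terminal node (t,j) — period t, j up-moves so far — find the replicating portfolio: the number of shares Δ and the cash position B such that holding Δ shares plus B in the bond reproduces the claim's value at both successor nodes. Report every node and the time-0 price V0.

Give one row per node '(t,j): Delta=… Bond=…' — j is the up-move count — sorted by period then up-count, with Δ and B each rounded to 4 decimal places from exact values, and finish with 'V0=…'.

The replicating-portfolio and risk-neutral prices coincide; use p* = (1.07−0.68)/(1.34−0.68) = 0.5909 for the latter.
Terminal values V(2,·): V(2,0)=108.7500, V(2,1)=197.0400, V(2,2)=157.3400
Node (1,0) S=95.8800: V=(p*·197.0400+(1−p*)·108.7500)/1.07=150.3938; Δ=(197.0400−108.7500)/(128.4792−65.1984)=1.3952; B=V−Δ·S=16.6211
Node (1,1) S=188.9400: V=(p*·157.3400+(1−p*)·197.0400)/1.07=162.2251; Δ=(157.3400−197.0400)/(253.1796−128.4792)=-0.3184; B=V−Δ·S=222.3767
Node (0,0) S=141.0000: V=(p*·162.2251+(1−p*)·150.3938)/1.07=147.0888; Δ=(162.2251−150.3938)/(188.9400−95.8800)=0.1271; B=V−Δ·S=129.1625
Each (Δ,B) replicates both successor values, so the strategy is self-financing and V0 is arbitrage-free.

(0,0): Delta=0.1271 Bond=129.1625
(1,0): Delta=1.3952 Bond=16.6211
(1,1): Delta=-0.3184 Bond=222.3767
V0=147.0888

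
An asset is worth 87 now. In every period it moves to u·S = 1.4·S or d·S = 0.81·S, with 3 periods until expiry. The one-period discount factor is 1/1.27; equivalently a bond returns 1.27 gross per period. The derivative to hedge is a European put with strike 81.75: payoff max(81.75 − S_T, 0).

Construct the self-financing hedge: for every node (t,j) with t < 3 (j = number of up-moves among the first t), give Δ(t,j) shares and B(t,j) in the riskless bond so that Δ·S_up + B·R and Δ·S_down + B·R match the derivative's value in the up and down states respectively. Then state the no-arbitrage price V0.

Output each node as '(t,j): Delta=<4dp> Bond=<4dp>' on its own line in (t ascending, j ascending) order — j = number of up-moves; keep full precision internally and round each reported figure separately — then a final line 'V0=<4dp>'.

Under the risk-neutral measure, an up-move has probability p* = (R−d)/(u−d) = 0.7797 and values discount at R = 1.27.
Terminal values V(3,·): V(3,0)=35.5146, V(3,1)=1.8370, V(3,2)=0.0000, V(3,3)=0.0000
Node (2,0) S=57.0807: V=(p*·1.8370+(1−p*)·35.5146)/1.27=7.2894; Δ=(1.8370−35.5146)/(79.9130−46.2354)=-1.0000; B=V−Δ·S=64.3701
Node (2,1) S=98.6580: V=(p*·0.0000+(1−p*)·1.8370)/1.27=0.3187; Δ=(0.0000−1.8370)/(138.1212−79.9130)=-0.0316; B=V−Δ·S=3.4323
Node (2,2) S=170.5200: V=(p*·0.0000+(1−p*)·0.0000)/1.27=0.0000; Δ=(0.0000−0.0000)/(238.7280−138.1212)=0.0000; B=V−Δ·S=0.0000
Node (1,0) S=70.4700: V=(p*·0.3187+(1−p*)·7.2894)/1.27=1.4603; Δ=(0.3187−7.2894)/(98.6580−57.0807)=-0.1677; B=V−Δ·S=13.2750
Node (1,1) S=121.8000: V=(p*·0.0000+(1−p*)·0.3187)/1.27=0.0553; Δ=(0.0000−0.3187)/(170.5200−98.6580)=-0.0044; B=V−Δ·S=0.5955
Node (0,0) S=87.0000: V=(p*·0.0553+(1−p*)·1.4603)/1.27=0.2873; Δ=(0.0553−1.4603)/(121.8000−70.4700)=-0.0274; B=V−Δ·S=2.6687
Root portfolio cost Δ·87+B reproduces V0=0.2873.

(0,0): Delta=-0.0274 Bond=2.6687
(1,0): Delta=-0.1677 Bond=13.2750
(1,1): Delta=-0.0044 Bond=0.5955
(2,0): Delta=-1.0000 Bond=64.3701
(2,1): Delta=-0.0316 Bond=3.4323
(2,2): Delta=0.0000 Bond=0.0000
V0=0.2873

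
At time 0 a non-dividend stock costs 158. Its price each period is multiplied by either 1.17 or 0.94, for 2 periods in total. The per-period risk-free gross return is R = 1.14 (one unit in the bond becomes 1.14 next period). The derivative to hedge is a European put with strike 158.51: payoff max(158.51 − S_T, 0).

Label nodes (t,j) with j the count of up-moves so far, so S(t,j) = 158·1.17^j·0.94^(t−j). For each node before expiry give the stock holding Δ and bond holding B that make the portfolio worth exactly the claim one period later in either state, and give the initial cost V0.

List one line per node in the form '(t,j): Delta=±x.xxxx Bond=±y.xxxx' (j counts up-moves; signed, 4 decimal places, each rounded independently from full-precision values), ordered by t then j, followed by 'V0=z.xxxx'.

No-arbitrage ⇒ martingale measure with p* = (R−d)/(u−d) = 0.8696.
Terminal values V(2,·): V(2,0)=18.9012, V(2,1)=0.0000, V(2,2)=0.0000
  t=1,j=0: stock 148.5200 → up 173.7684 (V=0.0000), down 139.6088 (V=18.9012). Price 2.1626; hedge Δ=-0.5533, bond B=84.3417.
  t=1,j=1: stock 184.8600 → up 216.2862 (V=0.0000), down 173.7684 (V=0.0000). Price 0.0000; hedge Δ=0.0000, bond B=0.0000.
  t=0,j=0: stock 158.0000 → up 184.8600 (V=0.0000), down 148.5200 (V=2.1626). Price 0.2474; hedge Δ=-0.0595, bond B=9.6501.
The time-0 hedge costs 0.2474, which is the no-arbitrage price.

(0,0): Delta=-0.0595 Bond=9.6501
(1,0): Delta=-0.5533 Bond=84.3417
(1,1): Delta=0.0000 Bond=0.0000
V0=0.2474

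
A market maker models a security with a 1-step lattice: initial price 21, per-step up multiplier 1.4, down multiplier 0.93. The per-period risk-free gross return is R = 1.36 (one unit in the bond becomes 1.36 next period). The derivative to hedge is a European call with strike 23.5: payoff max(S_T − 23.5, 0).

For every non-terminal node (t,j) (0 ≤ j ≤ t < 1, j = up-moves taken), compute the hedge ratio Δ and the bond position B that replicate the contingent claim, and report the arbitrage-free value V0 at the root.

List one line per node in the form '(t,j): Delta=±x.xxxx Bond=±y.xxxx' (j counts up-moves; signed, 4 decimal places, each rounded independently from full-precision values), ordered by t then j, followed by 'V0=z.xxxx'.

(0,0): Delta=0.5978 Bond=-8.5842
V0=3.9690

The replicating-portfolio and risk-neutral prices coincide; use p* = (1.36−0.93)/(1.4−0.93) = 0.9149 for the latter.
Terminal payoffs: V(1,0)=0.0000, V(1,1)=5.9000
(0,0): S=21.0000. Δ = (V_up−V_dn)/(S_up−S_dn) = (5.9000−0.0000)/(29.4000−19.5300) = 0.5978. V = [p*·5.9000 + (1−p*)·0.0000]/1.36 = 3.9690. B = V − Δ·S = -8.5842.
Self-financing check: at every node Δ·S+B equals the discounted successor values.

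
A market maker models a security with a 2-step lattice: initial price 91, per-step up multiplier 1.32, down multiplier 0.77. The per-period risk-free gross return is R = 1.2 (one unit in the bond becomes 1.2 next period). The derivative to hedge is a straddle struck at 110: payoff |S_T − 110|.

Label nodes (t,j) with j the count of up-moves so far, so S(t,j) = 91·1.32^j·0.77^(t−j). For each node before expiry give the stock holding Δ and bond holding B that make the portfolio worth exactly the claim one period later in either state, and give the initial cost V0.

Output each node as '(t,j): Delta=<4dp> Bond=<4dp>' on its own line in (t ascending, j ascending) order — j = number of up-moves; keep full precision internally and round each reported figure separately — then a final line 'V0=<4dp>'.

(0,0): Delta=0.2642 Bond=2.5703
(1,0): Delta=-1.0000 Bond=91.6667
(1,1): Delta=0.4700 Bond=-21.6363
V0=26.6123

No-arbitrage ⇒ martingale measure with p* = (R−d)/(u−d) = 0.7818.
At expiry t=2: V(2,0)=56.0461, V(2,1)=17.5076, V(2,2)=48.5584
Node (1,0) S=70.0700: V=(p*·17.5076+(1−p*)·56.0461)/1.2=21.5967; Δ=(17.5076−56.0461)/(92.4924−53.9539)=-1.0000; B=V−Δ·S=91.6667
Node (1,1) S=120.1200: V=(p*·48.5584+(1−p*)·17.5076)/1.2=34.8197; Δ=(48.5584−17.5076)/(158.5584−92.4924)=0.4700; B=V−Δ·S=-21.6363
Node (0,0) S=91.0000: V=(p*·34.8197+(1−p*)·21.5967)/1.2=26.6123; Δ=(34.8197−21.5967)/(120.1200−70.0700)=0.2642; B=V−Δ·S=2.5703
Check: Δ(0,0)·S0 + B(0,0) = 26.6123 = V0.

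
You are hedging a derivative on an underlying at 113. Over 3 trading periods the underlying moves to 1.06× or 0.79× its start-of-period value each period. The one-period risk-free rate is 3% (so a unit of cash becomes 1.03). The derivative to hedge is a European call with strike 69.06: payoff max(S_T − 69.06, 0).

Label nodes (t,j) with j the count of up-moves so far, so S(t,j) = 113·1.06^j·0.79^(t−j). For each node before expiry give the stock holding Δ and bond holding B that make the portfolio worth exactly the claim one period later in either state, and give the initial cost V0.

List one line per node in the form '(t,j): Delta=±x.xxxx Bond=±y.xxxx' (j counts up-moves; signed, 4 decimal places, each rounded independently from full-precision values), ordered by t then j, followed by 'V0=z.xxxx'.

(0,0): Delta=0.9949 Bond=-62.6077
(1,0): Delta=0.9403 Bond=-59.6079
(1,1): Delta=1.0000 Bond=-65.0957
(2,0): Delta=0.2991 Bond=-16.1770
(2,1): Delta=1.0000 Bond=-67.0485
(2,2): Delta=1.0000 Bond=-67.0485
V0=49.8171

The replicating-portfolio and risk-neutral prices coincide; use p* = (1.03−0.79)/(1.06−0.79) = 0.8889 for the latter.
Terminal values V(3,·): V(3,0)=0.0000, V(3,1)=5.6947, V(3,2)=31.2438, V(3,3)=65.5248
  t=2,j=0: stock 70.5233 → up 74.7547 (V=5.6947), down 55.7134 (V=0.0000). Price 4.9145; hedge Δ=0.2991, bond B=-16.1770.
  t=2,j=1: stock 94.6262 → up 100.3038 (V=31.2438), down 74.7547 (V=5.6947). Price 27.5777; hedge Δ=1.0000, bond B=-67.0485.
  t=2,j=2: stock 126.9668 → up 134.5848 (V=65.5248), down 100.3038 (V=31.2438). Price 59.9183; hedge Δ=1.0000, bond B=-67.0485.
  t=1,j=0: stock 89.2700 → up 94.6262 (V=27.5777), down 70.5233 (V=4.9145). Price 24.3296; hedge Δ=0.9403, bond B=-59.6079.
  t=1,j=1: stock 119.7800 → up 126.9668 (V=59.9183), down 94.6262 (V=27.5777). Price 54.6843; hedge Δ=1.0000, bond B=-65.0957.
  t=0,j=0: stock 113.0000 → up 119.7800 (V=54.6843), down 89.2700 (V=24.3296). Price 49.8171; hedge Δ=0.9949, bond B=-62.6077.
The time-0 hedge costs 49.8171, which is the no-arbitrage price.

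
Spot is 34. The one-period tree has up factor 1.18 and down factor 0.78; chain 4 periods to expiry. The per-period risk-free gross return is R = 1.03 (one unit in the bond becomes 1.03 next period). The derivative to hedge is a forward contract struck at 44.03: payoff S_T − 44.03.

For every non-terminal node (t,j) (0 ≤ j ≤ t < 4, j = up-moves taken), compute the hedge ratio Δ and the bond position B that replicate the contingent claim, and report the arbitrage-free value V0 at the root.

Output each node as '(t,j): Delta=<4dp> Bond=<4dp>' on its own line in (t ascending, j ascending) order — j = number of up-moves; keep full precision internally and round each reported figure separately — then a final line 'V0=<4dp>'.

No-arbitrage ⇒ martingale measure with p* = (R−d)/(u−d) = 0.6250.
At expiry t=4: V(4,0)=-31.4449, V(4,1)=-24.9910, V(4,2)=-15.2274, V(4,3)=-0.4568, V(4,4)=21.8884
(3,0): S=16.1348. Δ = (V_up−V_dn)/(S_up−S_dn) = (-24.9910−-31.4449)/(19.0390−12.5851) = 1.0000. V = [p*·-24.9910 + (1−p*)·-31.4449]/1.03 = -26.6128. B = V − Δ·S = -42.7476.
(3,1): S=24.4090. Δ = (V_up−V_dn)/(S_up−S_dn) = (-15.2274−-24.9910)/(28.8026−19.0390) = 1.0000. V = [p*·-15.2274 + (1−p*)·-24.9910]/1.03 = -18.3386. B = V − Δ·S = -42.7476.
(3,2): S=36.9264. Δ = (V_up−V_dn)/(S_up−S_dn) = (-0.4568−-15.2274)/(43.5732−28.8026) = 1.0000. V = [p*·-0.4568 + (1−p*)·-15.2274]/1.03 = -5.8211. B = V − Δ·S = -42.7476.
(3,3): S=55.8631. Δ = (V_up−V_dn)/(S_up−S_dn) = (21.8884−-0.4568)/(65.9184−43.5732) = 1.0000. V = [p*·21.8884 + (1−p*)·-0.4568]/1.03 = 13.1155. B = V − Δ·S = -42.7476.
(2,0): S=20.6856. Δ = (V_up−V_dn)/(S_up−S_dn) = (-18.3386−-26.6128)/(24.4090−16.1348) = 1.0000. V = [p*·-18.3386 + (1−p*)·-26.6128]/1.03 = -20.8169. B = V − Δ·S = -41.5025.
(2,1): S=31.2936. Δ = (V_up−V_dn)/(S_up−S_dn) = (-5.8211−-18.3386)/(36.9264−24.4090) = 1.0000. V = [p*·-5.8211 + (1−p*)·-18.3386]/1.03 = -10.2089. B = V − Δ·S = -41.5025.
(2,2): S=47.3416. Δ = (V_up−V_dn)/(S_up−S_dn) = (13.1155−-5.8211)/(55.8631−36.9264) = 1.0000. V = [p*·13.1155 + (1−p*)·-5.8211]/1.03 = 5.8391. B = V − Δ·S = -41.5025.
(1,0): S=26.5200. Δ = (V_up−V_dn)/(S_up−S_dn) = (-10.2089−-20.8169)/(31.2936−20.6856) = 1.0000. V = [p*·-10.2089 + (1−p*)·-20.8169]/1.03 = -13.7737. B = V − Δ·S = -40.2937.
(1,1): S=40.1200. Δ = (V_up−V_dn)/(S_up−S_dn) = (5.8391−-10.2089)/(47.3416−31.2936) = 1.0000. V = [p*·5.8391 + (1−p*)·-10.2089]/1.03 = -0.1737. B = V − Δ·S = -40.2937.
(0,0): S=34.0000. Δ = (V_up−V_dn)/(S_up−S_dn) = (-0.1737−-13.7737)/(40.1200−26.5200) = 1.0000. V = [p*·-0.1737 + (1−p*)·-13.7737]/1.03 = -5.1201. B = V − Δ·S = -39.1201.
Self-financing check: at every node Δ·S+B equals the discounted successor values.

(0,0): Delta=1.0000 Bond=-39.1201
(1,0): Delta=1.0000 Bond=-40.2937
(1,1): Delta=1.0000 Bond=-40.2937
(2,0): Delta=1.0000 Bond=-41.5025
(2,1): Delta=1.0000 Bond=-41.5025
(2,2): Delta=1.0000 Bond=-41.5025
(3,0): Delta=1.0000 Bond=-42.7476
(3,1): Delta=1.0000 Bond=-42.7476
(3,2): Delta=1.0000 Bond=-42.7476
(3,3): Delta=1.0000 Bond=-42.7476
V0=-5.1201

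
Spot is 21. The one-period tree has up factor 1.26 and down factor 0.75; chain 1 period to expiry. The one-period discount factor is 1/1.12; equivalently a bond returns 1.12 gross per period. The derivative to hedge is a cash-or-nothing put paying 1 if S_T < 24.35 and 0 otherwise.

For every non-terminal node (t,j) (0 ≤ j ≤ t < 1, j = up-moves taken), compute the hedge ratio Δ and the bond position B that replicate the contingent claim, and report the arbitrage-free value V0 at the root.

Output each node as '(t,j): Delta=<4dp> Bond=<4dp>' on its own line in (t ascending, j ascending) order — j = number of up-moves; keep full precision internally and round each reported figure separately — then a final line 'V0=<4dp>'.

(0,0): Delta=-0.0934 Bond=2.2059
V0=0.2451

The replicating-portfolio and risk-neutral prices coincide; use p* = (1.12−0.75)/(1.26−0.75) = 0.7255 for the latter.
At expiry t=1: V(1,0)=1.0000, V(1,1)=0.0000
(0,0): S=21.0000. Δ = (V_up−V_dn)/(S_up−S_dn) = (0.0000−1.0000)/(26.4600−15.7500) = -0.0934. V = [p*·0.0000 + (1−p*)·1.0000]/1.12 = 0.2451. B = V − Δ·S = 2.2059.
Check: Δ(0,0)·S0 + B(0,0) = 0.2451 = V0.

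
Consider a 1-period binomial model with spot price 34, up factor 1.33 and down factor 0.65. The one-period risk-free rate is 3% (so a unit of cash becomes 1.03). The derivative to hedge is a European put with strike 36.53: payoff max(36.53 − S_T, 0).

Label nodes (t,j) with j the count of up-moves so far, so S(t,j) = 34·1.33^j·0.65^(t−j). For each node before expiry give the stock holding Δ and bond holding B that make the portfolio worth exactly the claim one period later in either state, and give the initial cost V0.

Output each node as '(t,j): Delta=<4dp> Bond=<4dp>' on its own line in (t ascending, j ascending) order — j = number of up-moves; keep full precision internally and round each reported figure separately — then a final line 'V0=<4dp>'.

(0,0): Delta=-0.6241 Bond=27.4013
V0=6.1808

No-arbitrage ⇒ martingale measure with p* = (R−d)/(u−d) = 0.5588.
Terminal payoffs: V(1,0)=14.4300, V(1,1)=0.0000
(0,0): S=34.0000. Δ = (V_up−V_dn)/(S_up−S_dn) = (0.0000−14.4300)/(45.2200−22.1000) = -0.6241. V = [p*·0.0000 + (1−p*)·14.4300]/1.03 = 6.1808. B = V − Δ·S = 27.4013.
Each (Δ,B) replicates both successor values, so the strategy is self-financing and V0 is arbitrage-free.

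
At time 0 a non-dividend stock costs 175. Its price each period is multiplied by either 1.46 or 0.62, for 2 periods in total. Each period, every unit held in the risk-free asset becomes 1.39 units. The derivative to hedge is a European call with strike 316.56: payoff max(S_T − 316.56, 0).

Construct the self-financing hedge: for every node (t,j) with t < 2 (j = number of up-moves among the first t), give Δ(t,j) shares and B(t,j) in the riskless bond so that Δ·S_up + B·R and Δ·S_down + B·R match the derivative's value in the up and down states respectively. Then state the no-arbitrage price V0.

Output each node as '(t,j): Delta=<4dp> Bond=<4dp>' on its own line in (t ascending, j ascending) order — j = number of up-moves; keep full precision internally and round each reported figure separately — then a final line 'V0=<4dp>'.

(0,0): Delta=0.2533 Bond=-19.7748
(1,0): Delta=0.0000 Bond=0.0000
(1,1): Delta=0.2631 Bond=-29.9858
V0=24.5590

Since d<R<u, set p* = (R−d)/(u−d) = 0.9167; price each node as the discounted p*-expectation of its children.
Terminal payoffs: V(2,0)=0.0000, V(2,1)=0.0000, V(2,2)=56.4700
  t=1,j=0: stock 108.5000 → up 158.4100 (V=0.0000), down 67.2700 (V=0.0000). Price 0.0000; hedge Δ=0.0000, bond B=0.0000.
  t=1,j=1: stock 255.5000 → up 373.0300 (V=56.4700), down 158.4100 (V=0.0000). Price 37.2404; hedge Δ=0.2631, bond B=-29.9858.
  t=0,j=0: stock 175.0000 → up 255.5000 (V=37.2404), down 108.5000 (V=0.0000). Price 24.5590; hedge Δ=0.2533, bond B=-19.7748.
The time-0 hedge costs 24.5590, which is the no-arbitrage price.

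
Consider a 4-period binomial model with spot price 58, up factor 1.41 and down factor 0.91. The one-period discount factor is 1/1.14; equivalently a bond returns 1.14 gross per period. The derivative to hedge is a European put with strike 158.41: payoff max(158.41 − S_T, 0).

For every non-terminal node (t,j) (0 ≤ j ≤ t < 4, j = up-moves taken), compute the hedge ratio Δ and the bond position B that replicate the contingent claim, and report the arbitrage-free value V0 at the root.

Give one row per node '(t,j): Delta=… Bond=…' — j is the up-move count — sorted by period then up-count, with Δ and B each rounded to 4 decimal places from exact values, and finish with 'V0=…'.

(0,0): Delta=-0.8395 Bond=86.3614
(1,0): Delta=-1.0000 Bond=106.9222
(1,1): Delta=-0.7179 Bond=88.5088
(2,0): Delta=-1.0000 Bond=121.8914
(2,1): Delta=-1.0000 Bond=121.8914
(2,2): Delta=-0.5042 Bond=76.2580
(3,0): Delta=-1.0000 Bond=138.9561
(3,1): Delta=-1.0000 Bond=138.9561
(3,2): Delta=-1.0000 Bond=138.9561
(3,3): Delta=-0.1286 Bond=25.8648
V0=37.6693

Risk-neutral probability p* = (R−d)/(u−d) = (1.14−0.91)/(1.41−0.91) = 0.4600.
At expiry t=4: V(4,0)=118.6365, V(4,1)=96.7830, V(4,2)=62.9220, V(4,3)=10.4560, V(4,4)=0.0000
(3,0): S=43.7071. Δ = (V_up−V_dn)/(S_up−S_dn) = (96.7830−118.6365)/(61.6270−39.7735) = -1.0000. V = [p*·96.7830 + (1−p*)·118.6365]/1.14 = 95.2490. B = V − Δ·S = 138.9561.
(3,1): S=67.7220. Δ = (V_up−V_dn)/(S_up−S_dn) = (62.9220−96.7830)/(95.4880−61.6270) = -1.0000. V = [p*·62.9220 + (1−p*)·96.7830]/1.14 = 71.2341. B = V − Δ·S = 138.9561.
(3,2): S=104.9319. Δ = (V_up−V_dn)/(S_up−S_dn) = (10.4560−62.9220)/(147.9540−95.4880) = -1.0000. V = [p*·10.4560 + (1−p*)·62.9220]/1.14 = 34.0242. B = V − Δ·S = 138.9561.
(3,3): S=162.5868. Δ = (V_up−V_dn)/(S_up−S_dn) = (0.0000−10.4560)/(229.2474−147.9540) = -0.1286. V = [p*·0.0000 + (1−p*)·10.4560]/1.14 = 4.9528. B = V − Δ·S = 25.8648.
(2,0): S=48.0298. Δ = (V_up−V_dn)/(S_up−S_dn) = (71.2341−95.2490)/(67.7220−43.7071) = -1.0000. V = [p*·71.2341 + (1−p*)·95.2490]/1.14 = 73.8616. B = V − Δ·S = 121.8914.
(2,1): S=74.4198. Δ = (V_up−V_dn)/(S_up−S_dn) = (34.0242−71.2341)/(104.9319−67.7220) = -1.0000. V = [p*·34.0242 + (1−p*)·71.2341]/1.14 = 47.4716. B = V − Δ·S = 121.8914.
(2,2): S=115.3098. Δ = (V_up−V_dn)/(S_up−S_dn) = (4.9528−34.0242)/(162.5868−104.9319) = -0.5042. V = [p*·4.9528 + (1−p*)·34.0242]/1.14 = 18.1153. B = V − Δ·S = 76.2580.
(1,0): S=52.7800. Δ = (V_up−V_dn)/(S_up−S_dn) = (47.4716−73.8616)/(74.4198−48.0298) = -1.0000. V = [p*·47.4716 + (1−p*)·73.8616]/1.14 = 54.1422. B = V − Δ·S = 106.9222.
(1,1): S=81.7800. Δ = (V_up−V_dn)/(S_up−S_dn) = (18.1153−47.4716)/(115.3098−74.4198) = -0.7179. V = [p*·18.1153 + (1−p*)·47.4716]/1.14 = 29.7962. B = V − Δ·S = 88.5088.
(0,0): S=58.0000. Δ = (V_up−V_dn)/(S_up−S_dn) = (29.7962−54.1422)/(81.7800−52.7800) = -0.8395. V = [p*·29.7962 + (1−p*)·54.1422]/1.14 = 37.6693. B = V − Δ·S = 86.3614.
Root portfolio cost Δ·58+B reproduces V0=37.6693.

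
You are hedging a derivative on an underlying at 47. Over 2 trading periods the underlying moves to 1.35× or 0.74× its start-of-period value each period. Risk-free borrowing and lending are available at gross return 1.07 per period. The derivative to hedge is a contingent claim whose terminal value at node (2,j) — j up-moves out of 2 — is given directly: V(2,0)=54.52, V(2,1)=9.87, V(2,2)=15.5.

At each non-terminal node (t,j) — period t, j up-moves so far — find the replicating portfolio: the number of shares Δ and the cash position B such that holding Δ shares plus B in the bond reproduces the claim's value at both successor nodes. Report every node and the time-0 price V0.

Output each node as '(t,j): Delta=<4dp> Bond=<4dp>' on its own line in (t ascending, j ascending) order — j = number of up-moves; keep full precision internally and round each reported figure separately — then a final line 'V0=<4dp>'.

No-arbitrage ⇒ martingale measure with p* = (R−d)/(u−d) = 0.5410.
Terminal values V(2,·): V(2,0)=54.5200, V(2,1)=9.8700, V(2,2)=15.5000
Node (1,0) S=34.7800: V=(p*·9.8700+(1−p*)·54.5200)/1.07=28.3786; Δ=(9.8700−54.5200)/(46.9530−25.7372)=-2.1046; B=V−Δ·S=101.5753
Node (1,1) S=63.4500: V=(p*·15.5000+(1−p*)·9.8700)/1.07=12.0708; Δ=(15.5000−9.8700)/(85.6575−46.9530)=0.1455; B=V−Δ·S=2.8413
Node (0,0) S=47.0000: V=(p*·12.0708+(1−p*)·28.3786)/1.07=18.2769; Δ=(12.0708−28.3786)/(63.4500−34.7800)=-0.5688; B=V−Δ·S=45.0110
Each (Δ,B) replicates both successor values, so the strategy is self-financing and V0 is arbitrage-free.

(0,0): Delta=-0.5688 Bond=45.0110
(1,0): Delta=-2.1046 Bond=101.5753
(1,1): Delta=0.1455 Bond=2.8413
V0=18.2769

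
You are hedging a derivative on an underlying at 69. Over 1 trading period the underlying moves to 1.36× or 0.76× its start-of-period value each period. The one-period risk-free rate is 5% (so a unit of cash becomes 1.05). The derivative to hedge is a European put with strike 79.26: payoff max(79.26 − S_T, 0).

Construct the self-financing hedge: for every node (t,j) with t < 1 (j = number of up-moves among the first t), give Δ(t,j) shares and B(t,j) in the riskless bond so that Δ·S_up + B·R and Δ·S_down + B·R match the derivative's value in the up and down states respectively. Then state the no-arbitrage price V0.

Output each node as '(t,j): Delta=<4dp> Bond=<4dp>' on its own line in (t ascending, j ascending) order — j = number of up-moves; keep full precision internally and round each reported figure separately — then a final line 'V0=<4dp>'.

(0,0): Delta=-0.6478 Bond=57.8971
V0=13.1971

Risk-neutral probability p* = (R−d)/(u−d) = (1.05−0.76)/(1.36−0.76) = 0.4833.
Payoff layer (t=1): V(1,0)=26.8200, V(1,1)=0.0000
  t=0,j=0: stock 69.0000 → up 93.8400 (V=0.0000), down 52.4400 (V=26.8200). Price 13.1971; hedge Δ=-0.6478, bond B=57.8971.
The time-0 hedge costs 13.1971, which is the no-arbitrage price.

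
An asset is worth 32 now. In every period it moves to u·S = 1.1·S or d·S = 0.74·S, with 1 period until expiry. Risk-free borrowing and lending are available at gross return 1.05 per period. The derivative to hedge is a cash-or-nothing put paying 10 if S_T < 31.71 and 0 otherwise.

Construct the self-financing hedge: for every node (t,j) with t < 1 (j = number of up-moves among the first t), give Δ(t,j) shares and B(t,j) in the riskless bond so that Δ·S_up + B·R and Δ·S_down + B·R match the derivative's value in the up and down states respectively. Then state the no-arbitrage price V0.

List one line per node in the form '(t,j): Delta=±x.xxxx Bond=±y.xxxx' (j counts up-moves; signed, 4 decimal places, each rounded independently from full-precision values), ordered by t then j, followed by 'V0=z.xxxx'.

No-arbitrage ⇒ martingale measure with p* = (R−d)/(u−d) = 0.8611.
Terminal payoffs: V(1,0)=10.0000, V(1,1)=0.0000
Node (0,0) S=32.0000: V=(p*·0.0000+(1−p*)·10.0000)/1.05=1.3228; Δ=(0.0000−10.0000)/(35.2000−23.6800)=-0.8681; B=V−Δ·S=29.1005
The time-0 hedge costs 1.3228, which is the no-arbitrage price.

(0,0): Delta=-0.8681 Bond=29.1005
V0=1.3228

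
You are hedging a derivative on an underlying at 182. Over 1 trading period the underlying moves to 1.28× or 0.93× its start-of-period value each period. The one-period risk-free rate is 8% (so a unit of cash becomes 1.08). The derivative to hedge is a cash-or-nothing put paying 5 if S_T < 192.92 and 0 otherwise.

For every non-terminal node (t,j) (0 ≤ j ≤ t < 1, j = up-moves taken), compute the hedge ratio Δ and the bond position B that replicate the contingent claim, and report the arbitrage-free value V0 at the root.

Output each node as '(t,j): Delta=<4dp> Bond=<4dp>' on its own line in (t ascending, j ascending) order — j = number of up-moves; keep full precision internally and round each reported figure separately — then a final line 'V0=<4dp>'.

(0,0): Delta=-0.0785 Bond=16.9312
V0=2.6455

Under the risk-neutral measure, an up-move has probability p* = (R−d)/(u−d) = 0.4286 and values discount at R = 1.08.
Terminal payoffs: V(1,0)=5.0000, V(1,1)=0.0000
(0,0): S=182.0000. Δ = (V_up−V_dn)/(S_up−S_dn) = (0.0000−5.0000)/(232.9600−169.2600) = -0.0785. V = [p*·0.0000 + (1−p*)·5.0000]/1.08 = 2.6455. B = V − Δ·S = 16.9312.
Self-financing check: at every node Δ·S+B equals the discounted successor values.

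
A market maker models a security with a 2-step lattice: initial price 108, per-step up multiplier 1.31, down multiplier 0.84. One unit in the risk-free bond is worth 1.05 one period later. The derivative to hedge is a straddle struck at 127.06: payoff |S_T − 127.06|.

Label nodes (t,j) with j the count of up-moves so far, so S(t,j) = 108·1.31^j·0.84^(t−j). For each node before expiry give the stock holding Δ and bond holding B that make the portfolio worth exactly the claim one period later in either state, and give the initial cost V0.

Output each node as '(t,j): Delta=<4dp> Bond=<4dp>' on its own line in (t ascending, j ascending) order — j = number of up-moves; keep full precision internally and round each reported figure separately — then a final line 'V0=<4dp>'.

No-arbitrage ⇒ martingale measure with p* = (R−d)/(u−d) = 0.4468.
Terminal payoffs: V(2,0)=50.8552, V(2,1)=8.2168, V(2,2)=58.2788
  t=1,j=0: stock 90.7200 → up 118.8432 (V=8.2168), down 76.2048 (V=50.8552). Price 30.2895; hedge Δ=-1.0000, bond B=121.0095.
  t=1,j=1: stock 141.4800 → up 185.3388 (V=58.2788), down 118.8432 (V=8.2168). Price 29.1285; hedge Δ=0.7529, bond B=-77.3864.
  t=0,j=0: stock 108.0000 → up 141.4800 (V=29.1285), down 90.7200 (V=30.2895). Price 28.3531; hedge Δ=-0.0229, bond B=30.8234.
Each (Δ,B) replicates both successor values, so the strategy is self-financing and V0 is arbitrage-free.

(0,0): Delta=-0.0229 Bond=30.8234
(1,0): Delta=-1.0000 Bond=121.0095
(1,1): Delta=0.7529 Bond=-77.3864
V0=28.3531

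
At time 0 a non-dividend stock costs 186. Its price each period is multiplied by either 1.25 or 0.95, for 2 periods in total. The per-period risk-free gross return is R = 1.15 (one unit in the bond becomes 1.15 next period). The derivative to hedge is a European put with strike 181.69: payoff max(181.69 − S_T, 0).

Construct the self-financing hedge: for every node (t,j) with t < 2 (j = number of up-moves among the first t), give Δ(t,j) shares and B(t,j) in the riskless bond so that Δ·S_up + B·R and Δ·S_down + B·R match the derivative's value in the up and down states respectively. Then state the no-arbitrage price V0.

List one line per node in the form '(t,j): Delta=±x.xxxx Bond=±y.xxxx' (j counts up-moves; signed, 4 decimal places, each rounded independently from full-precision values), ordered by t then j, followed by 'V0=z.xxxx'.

(0,0): Delta=-0.0718 Bond=14.5190
(1,0): Delta=-0.2608 Bond=50.0906
(1,1): Delta=0.0000 Bond=0.0000
V0=1.1615

No-arbitrage ⇒ martingale measure with p* = (R−d)/(u−d) = 0.6667.
Terminal payoffs: V(2,0)=13.8250, V(2,1)=0.0000, V(2,2)=0.0000
(1,0): S=176.7000. Δ = (V_up−V_dn)/(S_up−S_dn) = (0.0000−13.8250)/(220.8750−167.8650) = -0.2608. V = [p*·0.0000 + (1−p*)·13.8250]/1.15 = 4.0072. B = V − Δ·S = 50.0906.
(1,1): S=232.5000. Δ = (V_up−V_dn)/(S_up−S_dn) = (0.0000−0.0000)/(290.6250−220.8750) = 0.0000. V = [p*·0.0000 + (1−p*)·0.0000]/1.15 = 0.0000. B = V − Δ·S = 0.0000.
(0,0): S=186.0000. Δ = (V_up−V_dn)/(S_up−S_dn) = (0.0000−4.0072)/(232.5000−176.7000) = -0.0718. V = [p*·0.0000 + (1−p*)·4.0072]/1.15 = 1.1615. B = V − Δ·S = 14.5190.
The time-0 hedge costs 1.1615, which is the no-arbitrage price.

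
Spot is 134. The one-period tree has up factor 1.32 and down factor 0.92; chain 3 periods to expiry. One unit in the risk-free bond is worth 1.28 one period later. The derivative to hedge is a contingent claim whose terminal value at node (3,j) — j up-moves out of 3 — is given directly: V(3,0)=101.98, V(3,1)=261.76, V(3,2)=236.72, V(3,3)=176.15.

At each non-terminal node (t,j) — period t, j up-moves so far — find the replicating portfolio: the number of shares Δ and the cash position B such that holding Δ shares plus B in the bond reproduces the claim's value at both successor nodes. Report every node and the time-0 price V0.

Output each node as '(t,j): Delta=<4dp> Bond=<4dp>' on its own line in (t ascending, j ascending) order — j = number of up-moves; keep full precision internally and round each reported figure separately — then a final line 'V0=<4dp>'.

(0,0): Delta=-0.5918 Bond=171.3816
(1,0): Delta=-0.1039 Bond=159.2196
(1,1): Delta=-0.6296 Bond=226.0517
(2,0): Delta=3.5219 Bond=-207.4328
(2,1): Delta=-0.3847 Bond=249.4937
(2,2): Delta=-0.6486 Bond=293.7742
V0=92.0800

No-arbitrage ⇒ martingale measure with p* = (R−d)/(u−d) = 0.9000.
At expiry t=3: V(3,0)=101.9800, V(3,1)=261.7600, V(3,2)=236.7200, V(3,3)=176.1500
  t=2,j=0: stock 113.4176 → up 149.7112 (V=261.7600), down 104.3442 (V=101.9800). Price 192.0172; hedge Δ=3.5219, bond B=-207.4328.
  t=2,j=1: stock 162.7296 → up 214.8031 (V=236.7200), down 149.7112 (V=261.7600). Price 186.8937; hedge Δ=-0.3847, bond B=249.4937.
  t=2,j=2: stock 233.4816 → up 308.1957 (V=176.1500), down 214.8031 (V=236.7200). Price 142.3492; hedge Δ=-0.6486, bond B=293.7742.
  t=1,j=0: stock 123.2800 → up 162.7296 (V=186.8937), down 113.4176 (V=192.0172). Price 146.4110; hedge Δ=-0.1039, bond B=159.2196.
  t=1,j=1: stock 176.8800 → up 233.4816 (V=142.3492), down 162.7296 (V=186.8937). Price 114.6904; hedge Δ=-0.6296, bond B=226.0517.
  t=0,j=0: stock 134.0000 → up 176.8800 (V=114.6904), down 123.2800 (V=146.4110). Price 92.0800; hedge Δ=-0.5918, bond B=171.3816.
Check: Δ(0,0)·S0 + B(0,0) = 92.0800 = V0.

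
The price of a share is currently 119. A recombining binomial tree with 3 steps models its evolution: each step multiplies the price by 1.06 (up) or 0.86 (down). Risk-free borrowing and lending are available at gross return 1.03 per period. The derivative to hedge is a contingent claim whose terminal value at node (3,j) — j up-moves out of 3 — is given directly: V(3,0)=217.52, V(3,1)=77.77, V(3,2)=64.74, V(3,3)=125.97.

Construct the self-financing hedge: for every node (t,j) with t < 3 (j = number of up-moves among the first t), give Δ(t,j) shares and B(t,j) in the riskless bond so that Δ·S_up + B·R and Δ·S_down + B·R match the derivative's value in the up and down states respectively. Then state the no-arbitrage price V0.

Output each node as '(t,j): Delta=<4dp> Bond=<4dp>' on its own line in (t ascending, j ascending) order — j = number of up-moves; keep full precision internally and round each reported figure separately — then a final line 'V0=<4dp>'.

Under the risk-neutral measure, an up-move has probability p* = (R−d)/(u−d) = 0.8500 and values discount at R = 1.03.
Terminal payoffs: V(3,0)=217.5200, V(3,1)=77.7700, V(3,2)=64.7400, V(3,3)=125.9700
Node (2,0) S=88.0124: V=(p*·77.7700+(1−p*)·217.5200)/1.03=95.8568; Δ=(77.7700−217.5200)/(93.2931−75.6907)=-7.9392; B=V−Δ·S=794.6068
Node (2,1) S=108.4804: V=(p*·64.7400+(1−p*)·77.7700)/1.03=64.7519; Δ=(64.7400−77.7700)/(114.9892−93.2931)=-0.6006; B=V−Δ·S=129.9019
Node (2,2) S=133.7084: V=(p*·125.9700+(1−p*)·64.7400)/1.03=113.3840; Δ=(125.9700−64.7400)/(141.7309−114.9892)=2.2897; B=V−Δ·S=-192.7660
Node (1,0) S=102.3400: V=(p*·64.7519+(1−p*)·95.8568)/1.03=67.3958; Δ=(64.7519−95.8568)/(108.4804−88.0124)=-1.5197; B=V−Δ·S=222.9201
Node (1,1) S=126.1400: V=(p*·113.3840+(1−p*)·64.7519)/1.03=102.9992; Δ=(113.3840−64.7519)/(133.7084−108.4804)=1.9277; B=V−Δ·S=-140.1610
Node (0,0) S=119.0000: V=(p*·102.9992+(1−p*)·67.3958)/1.03=94.8143; Δ=(102.9992−67.3958)/(126.1400−102.3400)=1.4959; B=V−Δ·S=-83.2028
The time-0 hedge costs 94.8143, which is the no-arbitrage price.

(0,0): Delta=1.4959 Bond=-83.2028
(1,0): Delta=-1.5197 Bond=222.9201
(1,1): Delta=1.9277 Bond=-140.1610
(2,0): Delta=-7.9392 Bond=794.6068
(2,1): Delta=-0.6006 Bond=129.9019
(2,2): Delta=2.2897 Bond=-192.7660
V0=94.8143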